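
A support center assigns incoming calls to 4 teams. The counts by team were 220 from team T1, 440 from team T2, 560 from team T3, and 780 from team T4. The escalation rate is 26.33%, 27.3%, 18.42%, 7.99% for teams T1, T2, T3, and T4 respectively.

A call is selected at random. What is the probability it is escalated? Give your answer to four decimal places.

P(E) ≈ 0.1718

Total: 220 + 440 + 560 + 780 = 2000.
P(T1) = 220/2000 = 0.11. P(T2) = 440/2000 = 0.22. P(T3) = 560/2000 = 0.28. P(T4) = 780/2000 = 0.39.
By the law of total probability,
P(E) = P(E|T1)·P(T1) + P(E|T2)·P(T2) + P(E|T3)·P(T3) + P(E|T4)·P(T4)
      = 0.2633·0.11 + 0.273·0.22 + 0.1842·0.28 + 0.0799·0.39
      = 0.028963 + 0.06006 + 0.051576 + 0.031161 = 0.17176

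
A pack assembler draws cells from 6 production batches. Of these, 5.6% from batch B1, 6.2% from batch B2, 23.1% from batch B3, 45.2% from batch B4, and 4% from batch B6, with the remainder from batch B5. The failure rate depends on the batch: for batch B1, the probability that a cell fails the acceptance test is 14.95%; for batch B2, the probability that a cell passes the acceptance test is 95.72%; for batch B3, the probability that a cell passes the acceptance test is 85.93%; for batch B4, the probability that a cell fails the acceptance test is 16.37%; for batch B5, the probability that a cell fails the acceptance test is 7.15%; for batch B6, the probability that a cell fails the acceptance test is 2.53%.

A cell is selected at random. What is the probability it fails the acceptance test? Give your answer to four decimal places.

P(F) ≈ 0.1299

P(B5) = 1 − (0.056 + 0.062 + 0.231 + 0.452 + 0.04) = 0.159.
P(F|B2) = 1 − 0.9572 = 0.0428.
P(F|B3) = 1 − 0.8593 = 0.1407.
P(F) = P(F|B1)·P(B1) + P(F|B2)·P(B2) + P(F|B3)·P(B3) + P(F|B4)·P(B4) + P(F|B5)·P(B5) + P(F|B6)·P(B6)
      = 0.1495·0.056 + 0.0428·0.062 + 0.1407·0.231 + 0.1637·0.452 + 0.0715·0.159 + 0.0253·0.04
      = 0.008372 + 0.0026536 + 0.0325017 + 0.0739924 + 0.0113685 + 0.001012 = 0.1299002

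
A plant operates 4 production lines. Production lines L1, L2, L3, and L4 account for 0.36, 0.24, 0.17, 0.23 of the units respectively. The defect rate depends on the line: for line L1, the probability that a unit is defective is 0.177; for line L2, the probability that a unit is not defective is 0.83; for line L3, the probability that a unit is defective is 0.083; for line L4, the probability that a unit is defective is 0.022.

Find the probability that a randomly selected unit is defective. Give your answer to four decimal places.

P(D) ≈ 0.1237

P(D|L2) = 1 − 0.83 = 0.17.
P(D) = P(D|L1)·P(L1) + P(D|L2)·P(L2) + P(D|L3)·P(L3) + P(D|L4)·P(L4)
      = 0.177·0.36 + 0.17·0.24 + 0.083·0.17 + 0.022·0.23
      = 0.06372 + 0.0408 + 0.01411 + 0.00506 = 0.12369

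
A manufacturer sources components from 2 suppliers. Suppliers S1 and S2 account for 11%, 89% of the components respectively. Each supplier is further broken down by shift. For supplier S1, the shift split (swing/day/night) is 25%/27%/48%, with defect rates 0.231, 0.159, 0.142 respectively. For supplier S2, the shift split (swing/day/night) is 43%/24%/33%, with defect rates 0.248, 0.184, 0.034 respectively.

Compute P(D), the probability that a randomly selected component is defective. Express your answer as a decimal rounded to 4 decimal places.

0.1628

P(D|S1) = 0.25·0.231 + 0.27·0.159 + 0.48·0.142 = 0.05775 + 0.04293 + 0.06816 = 0.16884
P(D|S2) = 0.43·0.248 + 0.24·0.184 + 0.33·0.034 = 0.10664 + 0.04416 + 0.01122 = 0.16202
Then overall,
P(D) = 0.11·0.16884 + 0.89·0.16202
      = 0.0185724 + 0.1441978 = 0.1627702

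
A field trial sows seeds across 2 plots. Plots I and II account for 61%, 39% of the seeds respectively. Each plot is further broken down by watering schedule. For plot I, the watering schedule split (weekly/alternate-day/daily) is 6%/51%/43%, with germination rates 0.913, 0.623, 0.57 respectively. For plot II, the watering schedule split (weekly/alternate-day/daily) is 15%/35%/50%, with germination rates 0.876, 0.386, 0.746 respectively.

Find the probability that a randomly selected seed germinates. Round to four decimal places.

P(G|I) = 0.06·0.913 + 0.51·0.623 + 0.43·0.57 = 0.05478 + 0.31773 + 0.2451 = 0.61761
P(G|II) = 0.15·0.876 + 0.35·0.386 + 0.5·0.746 = 0.1314 + 0.1351 + 0.373 = 0.6395
Then overall,
P(G) = 0.61·0.61761 + 0.39·0.6395
      = 0.3767421 + 0.249405 = 0.6261471

P(G) ≈ 0.6261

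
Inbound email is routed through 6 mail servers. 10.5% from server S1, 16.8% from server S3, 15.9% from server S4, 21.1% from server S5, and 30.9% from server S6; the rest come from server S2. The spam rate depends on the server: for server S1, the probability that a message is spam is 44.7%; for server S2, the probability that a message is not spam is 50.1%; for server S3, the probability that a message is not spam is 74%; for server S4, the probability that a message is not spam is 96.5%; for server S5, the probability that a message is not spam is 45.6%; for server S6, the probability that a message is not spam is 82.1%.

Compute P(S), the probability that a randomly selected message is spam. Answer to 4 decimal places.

P(S2) = 1 − (0.105 + 0.168 + 0.159 + 0.211 + 0.309) = 0.048.
P(S|S2) = 1 − 0.501 = 0.499.
P(S|S3) = 1 − 0.74 = 0.26.
P(S|S4) = 1 − 0.965 = 0.035.
P(S|S5) = 1 − 0.456 = 0.544.
P(S|S6) = 1 − 0.821 = 0.179.
Summing over the partition,
P(S) = P(S|S1)·P(S1) + P(S|S2)·P(S2) + P(S|S3)·P(S3) + P(S|S4)·P(S4) + P(S|S5)·P(S5) + P(S|S6)·P(S6)
      = 0.447·0.105 + 0.499·0.048 + 0.26·0.168 + 0.035·0.159 + 0.544·0.211 + 0.179·0.309
      = 0.046935 + 0.023952 + 0.04368 + 0.005565 + 0.114784 + 0.055311 = 0.290227

P(S) ≈ 0.2902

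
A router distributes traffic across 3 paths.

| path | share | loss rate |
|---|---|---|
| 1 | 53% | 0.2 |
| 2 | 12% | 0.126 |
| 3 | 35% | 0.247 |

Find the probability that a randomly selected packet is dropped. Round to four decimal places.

Using total probability over the partition,
P(L) = P(L|1)·P(1) + P(L|2)·P(2) + P(L|3)·P(3)
      = 0.2·0.53 + 0.126·0.12 + 0.247·0.35
      = 0.106 + 0.01512 + 0.08645 = 0.20757

0.2076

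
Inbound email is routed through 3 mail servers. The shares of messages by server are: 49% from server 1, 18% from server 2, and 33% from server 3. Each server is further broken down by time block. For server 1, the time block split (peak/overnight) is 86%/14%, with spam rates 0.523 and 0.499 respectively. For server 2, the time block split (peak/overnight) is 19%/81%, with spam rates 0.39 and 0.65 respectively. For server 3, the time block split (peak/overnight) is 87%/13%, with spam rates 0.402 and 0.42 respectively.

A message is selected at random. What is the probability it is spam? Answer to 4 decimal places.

P(S) ≈ 0.4962

P(S|1) = 0.86·0.523 + 0.14·0.499 = 0.44978 + 0.06986 = 0.51964
P(S|2) = 0.19·0.39 + 0.81·0.65 = 0.0741 + 0.5265 = 0.6006
P(S|3) = 0.87·0.402 + 0.13·0.42 = 0.34974 + 0.0546 = 0.40434
Then overall,
P(S) = 0.49·0.51964 + 0.18·0.6006 + 0.33·0.40434
      = 0.2546236 + 0.108108 + 0.1334322 = 0.4961638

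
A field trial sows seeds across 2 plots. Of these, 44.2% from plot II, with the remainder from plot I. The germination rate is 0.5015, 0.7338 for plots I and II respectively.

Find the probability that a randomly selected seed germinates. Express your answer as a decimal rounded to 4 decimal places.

P(G) ≈ 0.6042

P(I) = 1 − (0.442) = 0.558.
Using total probability over the partition,
P(G) = P(G|I)·P(I) + P(G|II)·P(II)
      = 0.5015·0.558 + 0.7338·0.442
      = 0.279837 + 0.3243396 = 0.6041766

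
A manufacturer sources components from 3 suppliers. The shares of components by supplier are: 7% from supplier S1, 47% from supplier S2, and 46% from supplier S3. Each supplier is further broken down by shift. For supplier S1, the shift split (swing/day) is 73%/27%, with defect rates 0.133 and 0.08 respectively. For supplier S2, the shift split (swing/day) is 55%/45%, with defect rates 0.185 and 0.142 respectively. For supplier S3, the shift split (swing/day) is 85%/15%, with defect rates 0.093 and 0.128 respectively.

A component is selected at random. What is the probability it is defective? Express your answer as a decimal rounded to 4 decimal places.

P(D) ≈ 0.1314

P(D|S1) = 0.73·0.133 + 0.27·0.08 = 0.09709 + 0.0216 = 0.11869
P(D|S2) = 0.55·0.185 + 0.45·0.142 = 0.10175 + 0.0639 = 0.16565
P(D|S3) = 0.85·0.093 + 0.15·0.128 = 0.07905 + 0.0192 = 0.09825
Then overall,
P(D) = 0.07·0.11869 + 0.47·0.16565 + 0.46·0.09825
      = 0.0083083 + 0.0778555 + 0.045195 = 0.1313588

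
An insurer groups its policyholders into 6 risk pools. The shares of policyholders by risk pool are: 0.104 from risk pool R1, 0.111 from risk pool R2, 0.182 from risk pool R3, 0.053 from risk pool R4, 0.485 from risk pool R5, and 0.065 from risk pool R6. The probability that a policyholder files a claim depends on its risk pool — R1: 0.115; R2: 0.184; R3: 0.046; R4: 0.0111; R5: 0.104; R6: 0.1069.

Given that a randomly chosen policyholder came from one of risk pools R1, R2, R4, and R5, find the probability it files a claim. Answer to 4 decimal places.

Let S = {R1, R2, R4, R5}.
P(S) = 0.104 + 0.111 + 0.053 + 0.485 = 0.753.
P(C ∩ S) = 0.115·0.104 + 0.184·0.111 + 0.0111·0.053 + 0.104·0.485 = 0.01196 + 0.020424 + 0.0005883 + 0.05044 = 0.0834123.
P(C | S) = 0.0834123 / 0.753 = 0.110773…

0.1108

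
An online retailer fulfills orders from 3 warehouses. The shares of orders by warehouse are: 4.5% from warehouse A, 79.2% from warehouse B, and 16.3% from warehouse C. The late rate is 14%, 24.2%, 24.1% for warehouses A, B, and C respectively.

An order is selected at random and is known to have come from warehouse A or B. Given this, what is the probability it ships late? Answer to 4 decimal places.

Let S = {A, B}.
P(S) = 0.045 + 0.792 = 0.837.
P(L ∩ S) = 0.14·0.045 + 0.242·0.792 = 0.0063 + 0.191664 = 0.197964.
P(L | S) = 0.197964 / 0.837 = 0.236516…

P(L|S) ≈ 0.2365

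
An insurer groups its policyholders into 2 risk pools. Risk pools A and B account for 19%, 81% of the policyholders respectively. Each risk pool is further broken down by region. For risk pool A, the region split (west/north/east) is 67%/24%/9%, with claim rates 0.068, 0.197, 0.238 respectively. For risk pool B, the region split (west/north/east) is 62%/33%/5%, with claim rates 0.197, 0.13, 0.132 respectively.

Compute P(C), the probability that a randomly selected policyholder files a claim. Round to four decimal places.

P(C|A) = 0.67·0.068 + 0.24·0.197 + 0.09·0.238 = 0.04556 + 0.04728 + 0.02142 = 0.11426
P(C|B) = 0.62·0.197 + 0.33·0.13 + 0.05·0.132 = 0.12214 + 0.0429 + 0.0066 = 0.17164
By total probability over the outer partition,
P(C) = 0.19·0.11426 + 0.81·0.17164
      = 0.0217094 + 0.1390284 = 0.1607378

P(C) ≈ 0.1607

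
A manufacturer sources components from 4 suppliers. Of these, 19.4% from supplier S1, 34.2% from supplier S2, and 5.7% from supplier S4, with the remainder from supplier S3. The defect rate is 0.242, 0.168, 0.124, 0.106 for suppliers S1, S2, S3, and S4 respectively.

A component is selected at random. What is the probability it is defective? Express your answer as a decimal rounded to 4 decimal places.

P(D) ≈ 0.1609

P(S3) = 1 − (0.194 + 0.342 + 0.057) = 0.407.
By the law of total probability,
P(D) = P(D|S1)·P(S1) + P(D|S2)·P(S2) + P(D|S3)·P(S3) + P(D|S4)·P(S4)
      = 0.242·0.194 + 0.168·0.342 + 0.124·0.407 + 0.106·0.057
      = 0.046948 + 0.057456 + 0.050468 + 0.006042 = 0.160914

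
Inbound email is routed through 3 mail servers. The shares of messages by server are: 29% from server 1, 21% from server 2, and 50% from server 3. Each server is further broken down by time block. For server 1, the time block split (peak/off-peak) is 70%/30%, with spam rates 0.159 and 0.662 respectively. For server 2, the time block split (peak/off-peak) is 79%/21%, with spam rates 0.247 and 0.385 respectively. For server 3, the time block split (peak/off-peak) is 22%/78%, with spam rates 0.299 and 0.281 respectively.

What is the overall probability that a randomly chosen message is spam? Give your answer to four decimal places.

P(S|1) = 0.7·0.159 + 0.3·0.662 = 0.1113 + 0.1986 = 0.3099
P(S|2) = 0.79·0.247 + 0.21·0.385 = 0.19513 + 0.08085 = 0.27598
P(S|3) = 0.22·0.299 + 0.78·0.281 = 0.06578 + 0.21918 = 0.28496
Then overall,
P(S) = 0.29·0.3099 + 0.21·0.27598 + 0.5·0.28496
      = 0.089871 + 0.0579558 + 0.14248 = 0.2903068

0.2903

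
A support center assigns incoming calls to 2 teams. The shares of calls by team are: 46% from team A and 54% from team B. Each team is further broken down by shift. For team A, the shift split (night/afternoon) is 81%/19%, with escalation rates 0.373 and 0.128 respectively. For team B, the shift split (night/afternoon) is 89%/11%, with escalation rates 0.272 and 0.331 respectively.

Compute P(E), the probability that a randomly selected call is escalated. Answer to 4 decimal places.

P(E|A) = 0.81·0.373 + 0.19·0.128 = 0.30213 + 0.02432 = 0.32645
P(E|B) = 0.89·0.272 + 0.11·0.331 = 0.24208 + 0.03641 = 0.27849
Then overall,
P(E) = 0.46·0.32645 + 0.54·0.27849
      = 0.150167 + 0.1503846 = 0.3005516

0.3006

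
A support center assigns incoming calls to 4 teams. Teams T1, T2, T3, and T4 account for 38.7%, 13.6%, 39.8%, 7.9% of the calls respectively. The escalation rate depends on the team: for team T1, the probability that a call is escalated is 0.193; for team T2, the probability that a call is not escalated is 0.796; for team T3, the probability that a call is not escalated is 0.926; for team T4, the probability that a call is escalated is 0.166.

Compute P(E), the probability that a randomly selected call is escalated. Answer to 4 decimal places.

P(E|T2) = 1 − 0.796 = 0.204.
P(E|T3) = 1 − 0.926 = 0.074.
P(E) = P(E|T1)·P(T1) + P(E|T2)·P(T2) + P(E|T3)·P(T3) + P(E|T4)·P(T4)
      = 0.193·0.387 + 0.204·0.136 + 0.074·0.398 + 0.166·0.079
      = 0.074691 + 0.027744 + 0.029452 + 0.013114 = 0.145001

0.1450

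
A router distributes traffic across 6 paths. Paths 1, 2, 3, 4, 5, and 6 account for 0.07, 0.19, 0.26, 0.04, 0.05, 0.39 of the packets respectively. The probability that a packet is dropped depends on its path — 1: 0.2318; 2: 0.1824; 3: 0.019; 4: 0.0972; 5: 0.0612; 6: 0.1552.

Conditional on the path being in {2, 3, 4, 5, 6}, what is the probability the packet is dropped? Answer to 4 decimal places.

Let S = {2, 3, 4, 5, 6}.
P(S) = 0.19 + 0.26 + 0.04 + 0.05 + 0.39 = 0.93.
P(L ∩ S) = 0.1824·0.19 + 0.019·0.26 + 0.0972·0.04 + 0.0612·0.05 + 0.1552·0.39 = 0.034656 + 0.00494 + 0.003888 + 0.00306 + 0.060528 = 0.107072.
P(L | S) = 0.107072 / 0.93 = 0.115131…

0.1151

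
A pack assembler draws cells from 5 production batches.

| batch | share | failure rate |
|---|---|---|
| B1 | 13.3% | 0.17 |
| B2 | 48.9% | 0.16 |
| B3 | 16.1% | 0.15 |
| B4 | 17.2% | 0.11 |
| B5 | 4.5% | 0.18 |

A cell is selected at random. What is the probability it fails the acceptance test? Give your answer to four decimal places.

P(F) ≈ 0.1520

Summing over the partition,
P(F) = P(F|B1)·P(B1) + P(F|B2)·P(B2) + P(F|B3)·P(B3) + P(F|B4)·P(B4) + P(F|B5)·P(B5)
      = 0.17·0.133 + 0.16·0.489 + 0.15·0.161 + 0.11·0.172 + 0.18·0.045
      = 0.02261 + 0.07824 + 0.02415 + 0.01892 + 0.0081 = 0.15202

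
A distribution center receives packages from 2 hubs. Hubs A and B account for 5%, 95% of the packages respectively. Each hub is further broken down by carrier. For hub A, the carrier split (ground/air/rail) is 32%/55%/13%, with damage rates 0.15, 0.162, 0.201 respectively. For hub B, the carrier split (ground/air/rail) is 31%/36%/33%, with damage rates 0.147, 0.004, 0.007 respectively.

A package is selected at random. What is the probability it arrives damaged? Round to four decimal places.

0.0550

P(D|A) = 0.32·0.15 + 0.55·0.162 + 0.13·0.201 = 0.048 + 0.0891 + 0.02613 = 0.16323
P(D|B) = 0.31·0.147 + 0.36·0.004 + 0.33·0.007 = 0.04557 + 0.00144 + 0.00231 = 0.04932
By total probability over the outer partition,
P(D) = 0.05·0.16323 + 0.95·0.04932
      = 0.0081615 + 0.046854 = 0.0550155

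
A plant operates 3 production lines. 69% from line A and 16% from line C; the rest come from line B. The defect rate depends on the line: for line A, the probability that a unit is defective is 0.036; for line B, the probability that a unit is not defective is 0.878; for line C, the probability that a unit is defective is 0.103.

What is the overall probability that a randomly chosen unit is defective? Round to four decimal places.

0.0596

P(B) = 1 − (0.69 + 0.16) = 0.15.
P(D|B) = 1 − 0.878 = 0.122.
Using total probability over the partition,
P(D) = P(D|A)·P(A) + P(D|B)·P(B) + P(D|C)·P(C)
      = 0.036·0.69 + 0.122·0.15 + 0.103·0.16
      = 0.02484 + 0.0183 + 0.01648 = 0.05962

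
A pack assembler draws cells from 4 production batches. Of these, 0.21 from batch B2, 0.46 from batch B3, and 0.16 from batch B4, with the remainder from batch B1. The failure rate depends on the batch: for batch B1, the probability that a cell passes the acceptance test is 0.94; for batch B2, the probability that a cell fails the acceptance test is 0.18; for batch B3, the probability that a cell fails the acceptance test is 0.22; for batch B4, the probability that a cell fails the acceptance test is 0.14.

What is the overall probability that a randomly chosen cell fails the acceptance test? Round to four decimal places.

P(B1) = 1 − (0.21 + 0.46 + 0.16) = 0.17.
P(F|B1) = 1 − 0.94 = 0.06.
P(F) = P(F|B1)·P(B1) + P(F|B2)·P(B2) + P(F|B3)·P(B3) + P(F|B4)·P(B4)
      = 0.06·0.17 + 0.18·0.21 + 0.22·0.46 + 0.14·0.16
      = 0.0102 + 0.0378 + 0.1012 + 0.0224 = 0.1716

P(F) ≈ 0.1716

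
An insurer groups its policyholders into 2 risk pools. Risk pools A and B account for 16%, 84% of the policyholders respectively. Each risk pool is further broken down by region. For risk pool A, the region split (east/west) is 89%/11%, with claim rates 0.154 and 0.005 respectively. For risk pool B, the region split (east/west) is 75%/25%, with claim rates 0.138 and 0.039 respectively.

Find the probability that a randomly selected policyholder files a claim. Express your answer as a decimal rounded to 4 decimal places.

P(C|A) = 0.89·0.154 + 0.11·0.005 = 0.13706 + 0.00055 = 0.13761
P(C|B) = 0.75·0.138 + 0.25·0.039 = 0.1035 + 0.00975 = 0.11325
By total probability over the outer partition,
P(C) = 0.16·0.13761 + 0.84·0.11325
      = 0.0220176 + 0.09513 = 0.1171476

0.1171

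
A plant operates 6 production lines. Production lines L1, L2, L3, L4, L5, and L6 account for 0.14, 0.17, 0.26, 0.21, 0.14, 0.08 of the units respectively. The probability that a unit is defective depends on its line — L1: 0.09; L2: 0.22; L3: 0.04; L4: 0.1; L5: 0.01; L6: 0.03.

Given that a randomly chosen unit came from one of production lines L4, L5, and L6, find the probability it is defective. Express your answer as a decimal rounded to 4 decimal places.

Let S = {L4, L5, L6}.
P(S) = 0.21 + 0.14 + 0.08 = 0.43.
P(D ∩ S) = 0.1·0.21 + 0.01·0.14 + 0.03·0.08 = 0.021 + 0.0014 + 0.0024 = 0.0248.
P(D | S) = 0.0248 / 0.43 = 0.057674…

0.0577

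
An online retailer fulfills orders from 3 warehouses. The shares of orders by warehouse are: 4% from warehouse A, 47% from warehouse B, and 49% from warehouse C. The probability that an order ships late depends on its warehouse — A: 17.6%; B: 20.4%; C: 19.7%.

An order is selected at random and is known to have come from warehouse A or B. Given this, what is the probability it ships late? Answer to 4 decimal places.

Let S = {A, B}.
P(S) = 0.04 + 0.47 = 0.51.
P(L ∩ S) = 0.176·0.04 + 0.204·0.47 = 0.00704 + 0.09588 = 0.10292.
P(L | S) = 0.10292 / 0.51 = 0.201804…

0.2018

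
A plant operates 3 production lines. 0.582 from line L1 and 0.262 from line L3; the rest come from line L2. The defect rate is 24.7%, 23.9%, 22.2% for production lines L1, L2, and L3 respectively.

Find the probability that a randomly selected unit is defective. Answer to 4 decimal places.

P(L2) = 1 − (0.582 + 0.262) = 0.156.
P(D) = P(D|L1)·P(L1) + P(D|L2)·P(L2) + P(D|L3)·P(L3)
      = 0.247·0.582 + 0.239·0.156 + 0.222·0.262
      = 0.143754 + 0.037284 + 0.058164 = 0.239202

P(D) ≈ 0.2392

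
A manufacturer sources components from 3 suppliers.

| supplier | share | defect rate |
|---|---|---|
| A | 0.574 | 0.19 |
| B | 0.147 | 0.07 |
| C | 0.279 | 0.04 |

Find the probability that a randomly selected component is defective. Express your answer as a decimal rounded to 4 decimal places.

0.1305

Using total probability over the partition,
P(D) = P(D|A)·P(A) + P(D|B)·P(B) + P(D|C)·P(C)
      = 0.19·0.574 + 0.07·0.147 + 0.04·0.279
      = 0.10906 + 0.01029 + 0.01116 = 0.13051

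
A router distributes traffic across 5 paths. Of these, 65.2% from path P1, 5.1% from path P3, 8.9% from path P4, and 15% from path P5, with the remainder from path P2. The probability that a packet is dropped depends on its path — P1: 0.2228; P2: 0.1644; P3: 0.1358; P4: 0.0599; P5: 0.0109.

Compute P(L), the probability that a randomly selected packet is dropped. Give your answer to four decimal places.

0.1687

P(P2) = 1 − (0.652 + 0.051 + 0.089 + 0.15) = 0.058.
P(L) = P(L|P1)·P(P1) + P(L|P2)·P(P2) + P(L|P3)·P(P3) + P(L|P4)·P(P4) + P(L|P5)·P(P5)
      = 0.2228·0.652 + 0.1644·0.058 + 0.1358·0.051 + 0.0599·0.089 + 0.0109·0.15
      = 0.1452656 + 0.0095352 + 0.0069258 + 0.0053311 + 0.001635 = 0.1686927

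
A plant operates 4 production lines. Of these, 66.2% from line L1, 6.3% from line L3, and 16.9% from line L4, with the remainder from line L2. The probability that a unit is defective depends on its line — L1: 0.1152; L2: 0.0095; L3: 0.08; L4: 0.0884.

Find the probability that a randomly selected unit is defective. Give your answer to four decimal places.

P(D) ≈ 0.0972

P(L2) = 1 − (0.662 + 0.063 + 0.169) = 0.106.
Summing over the partition,
P(D) = P(D|L1)·P(L1) + P(D|L2)·P(L2) + P(D|L3)·P(L3) + P(D|L4)·P(L4)
      = 0.1152·0.662 + 0.0095·0.106 + 0.08·0.063 + 0.0884·0.169
      = 0.0762624 + 0.001007 + 0.00504 + 0.0149396 = 0.097249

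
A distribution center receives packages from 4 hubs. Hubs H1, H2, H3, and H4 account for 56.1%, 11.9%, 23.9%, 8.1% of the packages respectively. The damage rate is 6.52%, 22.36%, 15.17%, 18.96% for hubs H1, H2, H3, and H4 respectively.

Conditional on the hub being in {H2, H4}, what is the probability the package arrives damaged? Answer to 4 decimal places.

0.2098

Let S = {H2, H4}.
P(S) = 0.119 + 0.081 = 0.2.
P(D ∩ S) = 0.2236·0.119 + 0.1896·0.081 = 0.0266084 + 0.0153576 = 0.041966.
P(D | S) = 0.041966 / 0.2 = 0.209830…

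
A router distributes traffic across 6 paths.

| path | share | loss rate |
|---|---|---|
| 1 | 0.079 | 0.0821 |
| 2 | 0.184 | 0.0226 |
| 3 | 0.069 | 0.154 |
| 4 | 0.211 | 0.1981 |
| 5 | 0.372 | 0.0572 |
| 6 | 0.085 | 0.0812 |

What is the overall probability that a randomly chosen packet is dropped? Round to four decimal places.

P(L) ≈ 0.0912

P(L) = P(L|1)·P(1) + P(L|2)·P(2) + P(L|3)·P(3) + P(L|4)·P(4) + P(L|5)·P(5) + P(L|6)·P(6)
      = 0.0821·0.079 + 0.0226·0.184 + 0.154·0.069 + 0.1981·0.211 + 0.0572·0.372 + 0.0812·0.085
      = 0.0064859 + 0.0041584 + 0.010626 + 0.0417991 + 0.0212784 + 0.006902 = 0.0912498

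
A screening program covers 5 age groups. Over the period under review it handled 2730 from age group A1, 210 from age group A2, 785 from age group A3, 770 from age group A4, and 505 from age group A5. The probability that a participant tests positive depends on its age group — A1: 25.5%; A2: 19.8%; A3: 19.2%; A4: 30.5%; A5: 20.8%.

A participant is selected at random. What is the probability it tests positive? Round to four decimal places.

P(T) ≈ 0.2457

Total: 2730 + 210 + 785 + 770 + 505 = 5000.
P(A1) = 2730/5000 = 0.546. P(A2) = 210/5000 = 0.042. P(A3) = 785/5000 = 0.157. P(A4) = 770/5000 = 0.154. P(A5) = 505/5000 = 0.101.
By the law of total probability,
P(T) = P(T|A1)·P(A1) + P(T|A2)·P(A2) + P(T|A3)·P(A3) + P(T|A4)·P(A4) + P(T|A5)·P(A5)
      = 0.255·0.546 + 0.198·0.042 + 0.192·0.157 + 0.305·0.154 + 0.208·0.101
      = 0.13923 + 0.008316 + 0.030144 + 0.04697 + 0.021008 = 0.245668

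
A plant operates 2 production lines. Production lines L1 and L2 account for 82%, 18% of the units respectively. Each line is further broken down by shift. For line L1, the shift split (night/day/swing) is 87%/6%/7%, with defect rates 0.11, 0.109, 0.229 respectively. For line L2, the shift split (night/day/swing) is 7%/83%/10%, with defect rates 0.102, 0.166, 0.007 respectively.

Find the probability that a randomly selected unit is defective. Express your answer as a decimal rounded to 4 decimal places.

P(D|L1) = 0.87·0.11 + 0.06·0.109 + 0.07·0.229 = 0.0957 + 0.00654 + 0.01603 = 0.11827
P(D|L2) = 0.07·0.102 + 0.83·0.166 + 0.1·0.007 = 0.00714 + 0.13778 + 0.0007 = 0.14562
Then overall,
P(D) = 0.82·0.11827 + 0.18·0.14562
      = 0.0969814 + 0.0262116 = 0.123193

P(D) ≈ 0.1232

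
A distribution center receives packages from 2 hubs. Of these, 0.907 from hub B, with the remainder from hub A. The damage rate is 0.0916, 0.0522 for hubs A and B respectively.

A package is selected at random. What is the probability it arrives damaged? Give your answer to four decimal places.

P(D) ≈ 0.0559

P(A) = 1 − (0.907) = 0.093.
Using total probability over the partition,
P(D) = P(D|A)·P(A) + P(D|B)·P(B)
      = 0.0916·0.093 + 0.0522·0.907
      = 0.0085188 + 0.0473454 = 0.0558642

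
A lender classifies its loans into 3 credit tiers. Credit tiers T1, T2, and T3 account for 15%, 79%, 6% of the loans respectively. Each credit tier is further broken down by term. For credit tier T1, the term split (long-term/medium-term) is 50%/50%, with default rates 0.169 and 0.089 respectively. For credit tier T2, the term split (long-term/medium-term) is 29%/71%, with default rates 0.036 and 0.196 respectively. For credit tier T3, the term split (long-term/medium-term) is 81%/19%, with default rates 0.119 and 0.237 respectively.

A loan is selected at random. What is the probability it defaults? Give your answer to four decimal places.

P(D|T1) = 0.5·0.169 + 0.5·0.089 = 0.0845 + 0.0445 = 0.129
P(D|T2) = 0.29·0.036 + 0.71·0.196 = 0.01044 + 0.13916 = 0.1496
P(D|T3) = 0.81·0.119 + 0.19·0.237 = 0.09639 + 0.04503 = 0.14142
Then overall,
P(D) = 0.15·0.129 + 0.79·0.1496 + 0.06·0.14142
      = 0.01935 + 0.118184 + 0.0084852 = 0.1460192

P(D) ≈ 0.1460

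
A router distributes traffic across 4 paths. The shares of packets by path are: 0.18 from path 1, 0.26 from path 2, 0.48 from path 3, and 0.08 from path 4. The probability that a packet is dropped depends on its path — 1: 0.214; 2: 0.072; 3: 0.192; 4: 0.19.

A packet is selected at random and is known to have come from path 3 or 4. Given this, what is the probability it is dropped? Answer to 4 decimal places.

Let S = {3, 4}.
P(S) = 0.48 + 0.08 = 0.56.
P(L ∩ S) = 0.192·0.48 + 0.19·0.08 = 0.09216 + 0.0152 = 0.10736.
P(L | S) = 0.10736 / 0.56 = 0.191714…

P(L|S) ≈ 0.1917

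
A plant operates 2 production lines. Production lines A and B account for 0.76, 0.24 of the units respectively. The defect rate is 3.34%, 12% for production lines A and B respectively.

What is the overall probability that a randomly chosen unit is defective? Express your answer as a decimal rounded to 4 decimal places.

P(D) = P(D|A)·P(A) + P(D|B)·P(B)
      = 0.0334·0.76 + 0.12·0.24
      = 0.025384 + 0.0288 = 0.054184

P(D) ≈ 0.0542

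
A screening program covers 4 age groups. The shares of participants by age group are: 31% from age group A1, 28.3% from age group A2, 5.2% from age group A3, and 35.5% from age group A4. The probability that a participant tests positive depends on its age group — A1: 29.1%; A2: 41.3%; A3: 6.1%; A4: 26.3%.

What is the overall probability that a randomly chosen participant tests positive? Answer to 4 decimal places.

Using total probability over the partition,
P(T) = P(T|A1)·P(A1) + P(T|A2)·P(A2) + P(T|A3)·P(A3) + P(T|A4)·P(A4)
      = 0.291·0.31 + 0.413·0.283 + 0.061·0.052 + 0.263·0.355
      = 0.09021 + 0.116879 + 0.003172 + 0.093365 = 0.303626

P(T) ≈ 0.3036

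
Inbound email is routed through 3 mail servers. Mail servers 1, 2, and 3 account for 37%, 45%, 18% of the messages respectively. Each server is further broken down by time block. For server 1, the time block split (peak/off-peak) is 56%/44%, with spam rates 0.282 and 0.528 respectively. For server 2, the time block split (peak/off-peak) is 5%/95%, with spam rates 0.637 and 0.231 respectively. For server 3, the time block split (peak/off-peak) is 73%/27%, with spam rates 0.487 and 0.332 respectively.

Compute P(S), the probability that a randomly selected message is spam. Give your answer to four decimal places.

P(S|1) = 0.56·0.282 + 0.44·0.528 = 0.15792 + 0.23232 = 0.39024
P(S|2) = 0.05·0.637 + 0.95·0.231 = 0.03185 + 0.21945 = 0.2513
P(S|3) = 0.73·0.487 + 0.27·0.332 = 0.35551 + 0.08964 = 0.44515
By total probability over the outer partition,
P(S) = 0.37·0.39024 + 0.45·0.2513 + 0.18·0.44515
      = 0.1443888 + 0.113085 + 0.080127 = 0.3376008

P(S) ≈ 0.3376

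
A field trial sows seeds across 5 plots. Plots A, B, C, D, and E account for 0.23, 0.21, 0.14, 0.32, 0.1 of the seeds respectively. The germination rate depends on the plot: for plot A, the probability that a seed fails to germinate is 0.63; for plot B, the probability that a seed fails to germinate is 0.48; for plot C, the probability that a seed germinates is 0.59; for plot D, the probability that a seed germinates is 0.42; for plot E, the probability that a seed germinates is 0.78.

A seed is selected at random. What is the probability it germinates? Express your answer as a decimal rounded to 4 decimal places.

P(G|A) = 1 − 0.63 = 0.37.
P(G|B) = 1 − 0.48 = 0.52.
By the law of total probability,
P(G) = P(G|A)·P(A) + P(G|B)·P(B) + P(G|C)·P(C) + P(G|D)·P(D) + P(G|E)·P(E)
      = 0.37·0.23 + 0.52·0.21 + 0.59·0.14 + 0.42·0.32 + 0.78·0.1
      = 0.0851 + 0.1092 + 0.0826 + 0.1344 + 0.078 = 0.4893

P(G) ≈ 0.4893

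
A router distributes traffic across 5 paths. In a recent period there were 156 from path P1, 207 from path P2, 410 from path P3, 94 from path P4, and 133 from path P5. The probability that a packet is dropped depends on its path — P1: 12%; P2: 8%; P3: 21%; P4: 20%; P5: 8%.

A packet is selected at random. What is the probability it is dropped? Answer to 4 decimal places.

Total: 156 + 207 + 410 + 94 + 133 = 1000.
P(P1) = 156/1000 = 0.156. P(P2) = 207/1000 = 0.207. P(P3) = 410/1000 = 0.41. P(P4) = 94/1000 = 0.094. P(P5) = 133/1000 = 0.133.
P(L) = P(L|P1)·P(P1) + P(L|P2)·P(P2) + P(L|P3)·P(P3) + P(L|P4)·P(P4) + P(L|P5)·P(P5)
      = 0.12·0.156 + 0.08·0.207 + 0.21·0.41 + 0.2·0.094 + 0.08·0.133
      = 0.01872 + 0.01656 + 0.0861 + 0.0188 + 0.01064 = 0.15082

P(L) ≈ 0.1508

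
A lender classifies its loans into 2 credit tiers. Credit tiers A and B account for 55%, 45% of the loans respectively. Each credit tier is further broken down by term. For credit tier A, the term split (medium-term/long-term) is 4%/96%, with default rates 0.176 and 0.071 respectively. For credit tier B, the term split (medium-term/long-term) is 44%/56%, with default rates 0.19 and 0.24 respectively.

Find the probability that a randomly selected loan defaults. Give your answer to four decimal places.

P(D) ≈ 0.1395

P(D|A) = 0.04·0.176 + 0.96·0.071 = 0.00704 + 0.06816 = 0.0752
P(D|B) = 0.44·0.19 + 0.56·0.24 = 0.0836 + 0.1344 = 0.218
Then overall,
P(D) = 0.55·0.0752 + 0.45·0.218
      = 0.04136 + 0.0981 = 0.13946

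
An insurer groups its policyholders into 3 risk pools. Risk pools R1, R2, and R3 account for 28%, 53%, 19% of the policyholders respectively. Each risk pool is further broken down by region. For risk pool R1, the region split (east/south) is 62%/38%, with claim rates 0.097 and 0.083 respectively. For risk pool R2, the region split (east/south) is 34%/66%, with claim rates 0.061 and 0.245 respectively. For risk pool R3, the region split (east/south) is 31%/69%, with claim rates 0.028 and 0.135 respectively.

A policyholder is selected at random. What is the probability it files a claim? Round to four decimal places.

0.1417

P(C|R1) = 0.62·0.097 + 0.38·0.083 = 0.06014 + 0.03154 = 0.09168
P(C|R2) = 0.34·0.061 + 0.66·0.245 = 0.02074 + 0.1617 = 0.18244
P(C|R3) = 0.31·0.028 + 0.69·0.135 = 0.00868 + 0.09315 = 0.10183
Then overall,
P(C) = 0.28·0.09168 + 0.53·0.18244 + 0.19·0.10183
      = 0.0256704 + 0.0966932 + 0.0193477 = 0.1417113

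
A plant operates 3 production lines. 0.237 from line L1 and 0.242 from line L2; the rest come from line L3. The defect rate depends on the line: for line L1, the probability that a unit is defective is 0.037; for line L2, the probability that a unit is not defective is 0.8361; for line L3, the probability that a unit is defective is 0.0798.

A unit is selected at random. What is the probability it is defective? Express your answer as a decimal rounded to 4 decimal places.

P(L3) = 1 − (0.237 + 0.242) = 0.521.
P(D|L2) = 1 − 0.8361 = 0.1639.
P(D) = P(D|L1)·P(L1) + P(D|L2)·P(L2) + P(D|L3)·P(L3)
      = 0.037·0.237 + 0.1639·0.242 + 0.0798·0.521
      = 0.008769 + 0.0396638 + 0.0415758 = 0.0900086

P(D) ≈ 0.0900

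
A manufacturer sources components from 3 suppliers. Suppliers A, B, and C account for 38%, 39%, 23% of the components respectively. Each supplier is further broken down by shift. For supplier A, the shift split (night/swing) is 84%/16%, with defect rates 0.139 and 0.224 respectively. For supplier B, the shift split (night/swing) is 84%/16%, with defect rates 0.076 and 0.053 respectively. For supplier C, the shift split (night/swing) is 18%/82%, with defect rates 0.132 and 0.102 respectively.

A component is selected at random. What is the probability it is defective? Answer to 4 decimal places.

0.1109

P(D|A) = 0.84·0.139 + 0.16·0.224 = 0.11676 + 0.03584 = 0.1526
P(D|B) = 0.84·0.076 + 0.16·0.053 = 0.06384 + 0.00848 = 0.07232
P(D|C) = 0.18·0.132 + 0.82·0.102 = 0.02376 + 0.08364 = 0.1074
By total probability over the outer partition,
P(D) = 0.38·0.1526 + 0.39·0.07232 + 0.23·0.1074
      = 0.057988 + 0.0282048 + 0.024702 = 0.1108948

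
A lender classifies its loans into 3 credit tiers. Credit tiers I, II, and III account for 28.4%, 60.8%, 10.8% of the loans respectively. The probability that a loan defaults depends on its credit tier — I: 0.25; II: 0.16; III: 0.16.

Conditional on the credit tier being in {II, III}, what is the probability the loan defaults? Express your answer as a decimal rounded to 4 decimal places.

0.1600

Let S = {II, III}.
P(S) = 0.608 + 0.108 = 0.716.
P(D ∩ S) = 0.16·0.608 + 0.16·0.108 = 0.09728 + 0.01728 = 0.11456.
P(D | S) = 0.11456 / 0.716 = 0.160000…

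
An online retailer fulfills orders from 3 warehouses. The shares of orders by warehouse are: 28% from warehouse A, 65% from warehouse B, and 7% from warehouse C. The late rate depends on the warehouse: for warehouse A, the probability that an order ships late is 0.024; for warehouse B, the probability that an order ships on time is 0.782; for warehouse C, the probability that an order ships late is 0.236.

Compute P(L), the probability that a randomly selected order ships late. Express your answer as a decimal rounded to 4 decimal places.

0.1649

P(L|B) = 1 − 0.782 = 0.218.
P(L) = P(L|A)·P(A) + P(L|B)·P(B) + P(L|C)·P(C)
      = 0.024·0.28 + 0.218·0.65 + 0.236·0.07
      = 0.00672 + 0.1417 + 0.01652 = 0.16494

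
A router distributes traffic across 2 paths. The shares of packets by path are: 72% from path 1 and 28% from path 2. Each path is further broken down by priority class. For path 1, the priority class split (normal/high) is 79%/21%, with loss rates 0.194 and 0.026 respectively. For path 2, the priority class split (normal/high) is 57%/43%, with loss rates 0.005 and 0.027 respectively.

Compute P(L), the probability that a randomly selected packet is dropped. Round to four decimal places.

P(L|1) = 0.79·0.194 + 0.21·0.026 = 0.15326 + 0.00546 = 0.15872
P(L|2) = 0.57·0.005 + 0.43·0.027 = 0.00285 + 0.01161 = 0.01446
By total probability over the outer partition,
P(L) = 0.72·0.15872 + 0.28·0.01446
      = 0.1142784 + 0.0040488 = 0.1183272

P(L) ≈ 0.1183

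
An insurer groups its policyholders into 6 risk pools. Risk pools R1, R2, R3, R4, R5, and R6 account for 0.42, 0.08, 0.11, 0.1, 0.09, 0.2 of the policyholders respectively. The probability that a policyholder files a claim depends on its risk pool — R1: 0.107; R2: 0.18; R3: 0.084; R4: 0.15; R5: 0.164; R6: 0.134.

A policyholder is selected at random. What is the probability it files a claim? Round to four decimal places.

P(C) = P(C|R1)·P(R1) + P(C|R2)·P(R2) + P(C|R3)·P(R3) + P(C|R4)·P(R4) + P(C|R5)·P(R5) + P(C|R6)·P(R6)
      = 0.107·0.42 + 0.18·0.08 + 0.084·0.11 + 0.15·0.1 + 0.164·0.09 + 0.134·0.2
      = 0.04494 + 0.0144 + 0.00924 + 0.015 + 0.01476 + 0.0268 = 0.12514

P(C) ≈ 0.1251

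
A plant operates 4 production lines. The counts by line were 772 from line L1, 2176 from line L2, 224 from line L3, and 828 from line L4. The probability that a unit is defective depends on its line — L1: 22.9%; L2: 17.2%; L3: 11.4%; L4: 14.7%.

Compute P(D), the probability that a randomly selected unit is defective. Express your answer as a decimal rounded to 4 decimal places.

Total: 772 + 2176 + 224 + 828 = 4000.
P(L1) = 772/4000 = 0.193. P(L2) = 2176/4000 = 0.544. P(L3) = 224/4000 = 0.056. P(L4) = 828/4000 = 0.207.
P(D) = P(D|L1)·P(L1) + P(D|L2)·P(L2) + P(D|L3)·P(L3) + P(D|L4)·P(L4)
      = 0.229·0.193 + 0.172·0.544 + 0.114·0.056 + 0.147·0.207
      = 0.044197 + 0.093568 + 0.006384 + 0.030429 = 0.174578

P(D) ≈ 0.1746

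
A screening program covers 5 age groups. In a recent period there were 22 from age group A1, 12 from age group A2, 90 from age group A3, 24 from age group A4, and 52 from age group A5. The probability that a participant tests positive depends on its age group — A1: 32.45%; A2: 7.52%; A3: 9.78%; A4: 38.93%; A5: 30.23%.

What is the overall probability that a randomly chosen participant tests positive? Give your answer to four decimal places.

Total: 22 + 12 + 90 + 24 + 52 = 200.
P(A1) = 22/200 = 0.11. P(A2) = 12/200 = 0.06. P(A3) = 90/200 = 0.45. P(A4) = 24/200 = 0.12. P(A5) = 52/200 = 0.26.
P(T) = P(T|A1)·P(A1) + P(T|A2)·P(A2) + P(T|A3)·P(A3) + P(T|A4)·P(A4) + P(T|A5)·P(A5)
      = 0.3245·0.11 + 0.0752·0.06 + 0.0978·0.45 + 0.3893·0.12 + 0.3023·0.26
      = 0.035695 + 0.004512 + 0.04401 + 0.046716 + 0.078598 = 0.209531

0.2095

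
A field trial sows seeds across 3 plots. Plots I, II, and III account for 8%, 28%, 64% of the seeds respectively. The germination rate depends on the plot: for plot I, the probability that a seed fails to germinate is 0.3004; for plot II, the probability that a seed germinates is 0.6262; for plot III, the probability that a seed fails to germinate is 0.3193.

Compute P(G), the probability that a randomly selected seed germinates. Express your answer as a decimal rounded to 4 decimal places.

P(G|I) = 1 − 0.3004 = 0.6996.
P(G|III) = 1 − 0.3193 = 0.6807.
P(G) = P(G|I)·P(I) + P(G|II)·P(II) + P(G|III)·P(III)
      = 0.6996·0.08 + 0.6262·0.28 + 0.6807·0.64
      = 0.055968 + 0.175336 + 0.435648 = 0.666952

0.6670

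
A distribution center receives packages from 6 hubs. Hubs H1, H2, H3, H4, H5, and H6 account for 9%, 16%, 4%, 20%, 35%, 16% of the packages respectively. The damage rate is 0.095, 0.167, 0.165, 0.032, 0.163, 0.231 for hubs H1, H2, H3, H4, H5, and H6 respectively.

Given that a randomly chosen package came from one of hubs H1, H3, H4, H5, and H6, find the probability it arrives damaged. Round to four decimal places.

Let S = {H1, H3, H4, H5, H6}.
P(S) = 0.09 + 0.04 + 0.2 + 0.35 + 0.16 = 0.84.
P(D ∩ S) = 0.095·0.09 + 0.165·0.04 + 0.032·0.2 + 0.163·0.35 + 0.231·0.16 = 0.00855 + 0.0066 + 0.0064 + 0.05705 + 0.03696 = 0.11556.
P(D | S) = 0.11556 / 0.84 = 0.137571…

0.1376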